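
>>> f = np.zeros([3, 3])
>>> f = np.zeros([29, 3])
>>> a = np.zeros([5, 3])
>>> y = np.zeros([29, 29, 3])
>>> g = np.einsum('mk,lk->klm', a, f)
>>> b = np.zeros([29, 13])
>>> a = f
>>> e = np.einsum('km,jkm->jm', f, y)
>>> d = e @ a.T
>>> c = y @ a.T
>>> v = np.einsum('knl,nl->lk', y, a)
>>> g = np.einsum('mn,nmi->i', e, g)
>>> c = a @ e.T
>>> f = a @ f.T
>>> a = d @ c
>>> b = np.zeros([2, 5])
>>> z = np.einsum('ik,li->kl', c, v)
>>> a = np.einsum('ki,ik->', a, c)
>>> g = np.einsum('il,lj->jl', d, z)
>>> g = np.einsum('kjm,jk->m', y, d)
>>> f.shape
(29, 29)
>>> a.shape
()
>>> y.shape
(29, 29, 3)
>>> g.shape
(3,)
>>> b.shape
(2, 5)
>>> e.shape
(29, 3)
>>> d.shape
(29, 29)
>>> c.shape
(29, 29)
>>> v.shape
(3, 29)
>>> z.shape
(29, 3)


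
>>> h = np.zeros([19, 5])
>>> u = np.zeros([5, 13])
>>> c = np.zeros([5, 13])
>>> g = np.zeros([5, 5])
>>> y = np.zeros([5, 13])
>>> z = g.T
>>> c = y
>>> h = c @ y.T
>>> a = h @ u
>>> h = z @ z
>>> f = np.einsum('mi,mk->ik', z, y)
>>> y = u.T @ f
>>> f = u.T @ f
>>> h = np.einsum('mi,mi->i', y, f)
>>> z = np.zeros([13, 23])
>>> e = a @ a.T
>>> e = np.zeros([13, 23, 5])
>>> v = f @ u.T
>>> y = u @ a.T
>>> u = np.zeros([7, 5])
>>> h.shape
(13,)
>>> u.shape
(7, 5)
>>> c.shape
(5, 13)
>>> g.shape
(5, 5)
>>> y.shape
(5, 5)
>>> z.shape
(13, 23)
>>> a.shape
(5, 13)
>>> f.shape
(13, 13)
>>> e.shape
(13, 23, 5)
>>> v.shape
(13, 5)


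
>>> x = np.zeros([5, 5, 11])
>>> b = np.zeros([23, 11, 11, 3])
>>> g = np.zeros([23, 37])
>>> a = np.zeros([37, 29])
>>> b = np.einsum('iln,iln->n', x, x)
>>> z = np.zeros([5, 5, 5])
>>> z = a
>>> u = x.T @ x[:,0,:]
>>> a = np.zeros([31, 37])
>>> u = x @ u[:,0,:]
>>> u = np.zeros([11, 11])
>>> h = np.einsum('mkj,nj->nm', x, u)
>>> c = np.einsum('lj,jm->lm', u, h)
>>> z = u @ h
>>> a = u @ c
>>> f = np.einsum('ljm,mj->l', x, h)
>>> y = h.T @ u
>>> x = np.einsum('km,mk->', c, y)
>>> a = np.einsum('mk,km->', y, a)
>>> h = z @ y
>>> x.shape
()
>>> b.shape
(11,)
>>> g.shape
(23, 37)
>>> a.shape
()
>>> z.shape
(11, 5)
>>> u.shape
(11, 11)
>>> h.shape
(11, 11)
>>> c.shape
(11, 5)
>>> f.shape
(5,)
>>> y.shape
(5, 11)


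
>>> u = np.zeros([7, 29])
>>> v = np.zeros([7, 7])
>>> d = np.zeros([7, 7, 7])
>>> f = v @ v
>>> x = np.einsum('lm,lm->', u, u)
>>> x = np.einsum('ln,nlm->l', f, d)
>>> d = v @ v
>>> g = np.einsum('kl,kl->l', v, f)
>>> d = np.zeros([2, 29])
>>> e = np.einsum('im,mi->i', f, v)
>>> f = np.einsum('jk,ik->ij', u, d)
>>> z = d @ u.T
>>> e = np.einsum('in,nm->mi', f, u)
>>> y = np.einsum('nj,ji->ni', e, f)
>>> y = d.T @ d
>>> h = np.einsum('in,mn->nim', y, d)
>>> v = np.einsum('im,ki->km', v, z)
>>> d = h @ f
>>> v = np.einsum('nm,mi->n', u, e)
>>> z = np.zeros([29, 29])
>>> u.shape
(7, 29)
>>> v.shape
(7,)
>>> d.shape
(29, 29, 7)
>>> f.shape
(2, 7)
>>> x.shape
(7,)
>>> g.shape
(7,)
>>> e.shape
(29, 2)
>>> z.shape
(29, 29)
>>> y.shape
(29, 29)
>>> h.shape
(29, 29, 2)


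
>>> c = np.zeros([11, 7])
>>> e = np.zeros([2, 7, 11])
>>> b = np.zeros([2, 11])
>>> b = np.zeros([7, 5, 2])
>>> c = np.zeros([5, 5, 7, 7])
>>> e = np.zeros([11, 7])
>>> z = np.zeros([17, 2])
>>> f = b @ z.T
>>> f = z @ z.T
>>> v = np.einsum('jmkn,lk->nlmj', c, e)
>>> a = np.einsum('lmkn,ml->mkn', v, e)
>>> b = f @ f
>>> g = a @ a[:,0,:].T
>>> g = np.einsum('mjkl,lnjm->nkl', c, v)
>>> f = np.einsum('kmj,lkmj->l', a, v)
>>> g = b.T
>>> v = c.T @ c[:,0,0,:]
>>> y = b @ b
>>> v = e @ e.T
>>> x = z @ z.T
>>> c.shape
(5, 5, 7, 7)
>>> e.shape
(11, 7)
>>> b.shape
(17, 17)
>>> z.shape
(17, 2)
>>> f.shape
(7,)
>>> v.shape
(11, 11)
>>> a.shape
(11, 5, 5)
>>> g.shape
(17, 17)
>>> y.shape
(17, 17)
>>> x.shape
(17, 17)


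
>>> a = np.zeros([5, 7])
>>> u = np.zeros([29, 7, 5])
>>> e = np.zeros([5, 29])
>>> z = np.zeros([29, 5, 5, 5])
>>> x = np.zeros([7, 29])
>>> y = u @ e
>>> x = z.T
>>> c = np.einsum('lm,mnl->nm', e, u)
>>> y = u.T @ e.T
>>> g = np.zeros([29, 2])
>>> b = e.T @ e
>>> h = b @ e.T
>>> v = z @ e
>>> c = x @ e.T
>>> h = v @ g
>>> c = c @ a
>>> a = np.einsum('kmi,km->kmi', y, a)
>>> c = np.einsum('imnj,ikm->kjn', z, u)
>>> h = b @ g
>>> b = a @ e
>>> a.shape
(5, 7, 5)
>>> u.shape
(29, 7, 5)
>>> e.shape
(5, 29)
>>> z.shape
(29, 5, 5, 5)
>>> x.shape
(5, 5, 5, 29)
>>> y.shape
(5, 7, 5)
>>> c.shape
(7, 5, 5)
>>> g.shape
(29, 2)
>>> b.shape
(5, 7, 29)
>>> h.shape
(29, 2)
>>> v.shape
(29, 5, 5, 29)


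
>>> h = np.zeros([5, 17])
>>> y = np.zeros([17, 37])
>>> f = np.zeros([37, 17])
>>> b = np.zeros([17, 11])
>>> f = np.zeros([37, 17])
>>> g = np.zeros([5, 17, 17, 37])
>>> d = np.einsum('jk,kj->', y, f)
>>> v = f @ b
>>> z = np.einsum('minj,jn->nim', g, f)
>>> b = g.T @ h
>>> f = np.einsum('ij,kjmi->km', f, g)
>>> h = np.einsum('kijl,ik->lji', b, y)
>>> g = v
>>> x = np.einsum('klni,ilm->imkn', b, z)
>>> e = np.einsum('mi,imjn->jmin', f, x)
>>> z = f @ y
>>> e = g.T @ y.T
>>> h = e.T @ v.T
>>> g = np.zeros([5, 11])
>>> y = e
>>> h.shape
(17, 37)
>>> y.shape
(11, 17)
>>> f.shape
(5, 17)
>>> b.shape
(37, 17, 17, 17)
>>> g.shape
(5, 11)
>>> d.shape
()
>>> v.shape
(37, 11)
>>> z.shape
(5, 37)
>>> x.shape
(17, 5, 37, 17)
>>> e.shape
(11, 17)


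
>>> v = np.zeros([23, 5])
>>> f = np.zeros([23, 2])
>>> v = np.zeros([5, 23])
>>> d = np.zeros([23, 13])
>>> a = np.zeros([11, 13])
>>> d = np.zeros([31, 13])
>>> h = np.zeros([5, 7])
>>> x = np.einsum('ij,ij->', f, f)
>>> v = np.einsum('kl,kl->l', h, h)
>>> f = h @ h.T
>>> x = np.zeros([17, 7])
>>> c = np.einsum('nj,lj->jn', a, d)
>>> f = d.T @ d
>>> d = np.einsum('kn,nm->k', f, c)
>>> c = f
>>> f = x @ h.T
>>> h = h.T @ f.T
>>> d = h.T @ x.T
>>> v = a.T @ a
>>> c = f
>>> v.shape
(13, 13)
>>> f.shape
(17, 5)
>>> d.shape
(17, 17)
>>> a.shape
(11, 13)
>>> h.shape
(7, 17)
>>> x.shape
(17, 7)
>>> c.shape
(17, 5)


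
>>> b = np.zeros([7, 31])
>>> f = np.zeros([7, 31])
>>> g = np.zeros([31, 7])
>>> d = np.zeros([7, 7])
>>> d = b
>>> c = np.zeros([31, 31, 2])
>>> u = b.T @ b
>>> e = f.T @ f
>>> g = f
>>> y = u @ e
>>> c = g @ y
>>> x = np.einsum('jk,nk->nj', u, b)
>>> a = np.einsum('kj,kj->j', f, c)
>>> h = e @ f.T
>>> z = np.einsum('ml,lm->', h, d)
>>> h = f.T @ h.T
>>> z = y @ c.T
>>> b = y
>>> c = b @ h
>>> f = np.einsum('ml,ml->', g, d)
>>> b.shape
(31, 31)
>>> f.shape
()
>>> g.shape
(7, 31)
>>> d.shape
(7, 31)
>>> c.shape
(31, 31)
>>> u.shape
(31, 31)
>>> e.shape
(31, 31)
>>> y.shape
(31, 31)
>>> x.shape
(7, 31)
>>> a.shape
(31,)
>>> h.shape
(31, 31)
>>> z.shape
(31, 7)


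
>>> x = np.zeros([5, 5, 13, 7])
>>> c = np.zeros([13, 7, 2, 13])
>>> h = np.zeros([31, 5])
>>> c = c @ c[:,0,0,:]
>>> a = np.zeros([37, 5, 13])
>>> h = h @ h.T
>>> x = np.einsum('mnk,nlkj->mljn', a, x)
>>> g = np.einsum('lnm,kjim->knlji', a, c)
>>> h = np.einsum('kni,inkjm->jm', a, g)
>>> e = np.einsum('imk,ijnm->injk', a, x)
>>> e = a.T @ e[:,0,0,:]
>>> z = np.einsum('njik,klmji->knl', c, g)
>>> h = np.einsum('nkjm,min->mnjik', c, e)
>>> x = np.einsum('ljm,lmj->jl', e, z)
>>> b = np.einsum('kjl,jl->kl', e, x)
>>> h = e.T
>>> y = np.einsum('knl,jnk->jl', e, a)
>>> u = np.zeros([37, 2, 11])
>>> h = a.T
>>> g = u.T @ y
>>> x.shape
(5, 13)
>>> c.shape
(13, 7, 2, 13)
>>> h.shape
(13, 5, 37)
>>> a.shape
(37, 5, 13)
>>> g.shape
(11, 2, 13)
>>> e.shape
(13, 5, 13)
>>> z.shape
(13, 13, 5)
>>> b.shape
(13, 13)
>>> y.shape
(37, 13)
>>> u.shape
(37, 2, 11)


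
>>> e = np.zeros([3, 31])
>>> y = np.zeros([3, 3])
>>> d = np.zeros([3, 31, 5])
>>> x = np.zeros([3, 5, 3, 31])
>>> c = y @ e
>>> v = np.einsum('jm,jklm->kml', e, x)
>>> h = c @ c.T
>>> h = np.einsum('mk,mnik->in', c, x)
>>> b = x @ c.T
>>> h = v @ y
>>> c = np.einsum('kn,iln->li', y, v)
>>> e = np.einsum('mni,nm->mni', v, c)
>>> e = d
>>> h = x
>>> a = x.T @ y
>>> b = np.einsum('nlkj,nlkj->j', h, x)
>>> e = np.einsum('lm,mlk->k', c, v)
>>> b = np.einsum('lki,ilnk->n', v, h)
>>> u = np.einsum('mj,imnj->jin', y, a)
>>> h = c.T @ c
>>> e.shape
(3,)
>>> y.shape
(3, 3)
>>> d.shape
(3, 31, 5)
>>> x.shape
(3, 5, 3, 31)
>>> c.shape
(31, 5)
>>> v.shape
(5, 31, 3)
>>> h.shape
(5, 5)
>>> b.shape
(3,)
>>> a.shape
(31, 3, 5, 3)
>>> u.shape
(3, 31, 5)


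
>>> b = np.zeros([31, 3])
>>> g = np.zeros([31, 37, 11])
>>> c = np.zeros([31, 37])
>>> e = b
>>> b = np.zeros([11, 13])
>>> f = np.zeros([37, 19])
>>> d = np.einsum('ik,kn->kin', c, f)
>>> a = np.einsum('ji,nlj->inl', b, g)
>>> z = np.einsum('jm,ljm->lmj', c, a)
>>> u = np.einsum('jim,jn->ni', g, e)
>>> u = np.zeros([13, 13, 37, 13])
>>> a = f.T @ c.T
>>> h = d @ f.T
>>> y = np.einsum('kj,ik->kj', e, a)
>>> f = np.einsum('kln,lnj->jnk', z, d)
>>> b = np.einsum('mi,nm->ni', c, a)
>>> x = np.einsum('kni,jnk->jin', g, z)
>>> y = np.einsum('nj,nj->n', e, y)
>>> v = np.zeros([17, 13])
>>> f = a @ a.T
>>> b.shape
(19, 37)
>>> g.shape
(31, 37, 11)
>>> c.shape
(31, 37)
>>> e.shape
(31, 3)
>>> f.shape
(19, 19)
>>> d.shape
(37, 31, 19)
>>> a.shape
(19, 31)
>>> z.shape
(13, 37, 31)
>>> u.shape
(13, 13, 37, 13)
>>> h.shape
(37, 31, 37)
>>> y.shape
(31,)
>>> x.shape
(13, 11, 37)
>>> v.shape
(17, 13)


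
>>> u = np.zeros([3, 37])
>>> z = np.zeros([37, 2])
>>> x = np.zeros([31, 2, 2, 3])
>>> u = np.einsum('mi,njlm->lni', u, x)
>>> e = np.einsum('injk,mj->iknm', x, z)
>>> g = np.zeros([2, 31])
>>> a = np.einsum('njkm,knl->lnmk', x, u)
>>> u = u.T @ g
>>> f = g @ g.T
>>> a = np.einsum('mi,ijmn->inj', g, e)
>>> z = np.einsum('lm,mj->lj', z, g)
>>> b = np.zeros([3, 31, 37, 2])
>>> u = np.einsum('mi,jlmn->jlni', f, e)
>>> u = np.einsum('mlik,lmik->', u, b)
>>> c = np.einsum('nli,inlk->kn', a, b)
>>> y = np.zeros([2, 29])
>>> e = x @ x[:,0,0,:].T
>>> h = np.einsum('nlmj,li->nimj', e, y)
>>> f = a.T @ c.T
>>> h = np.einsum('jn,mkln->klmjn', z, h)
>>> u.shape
()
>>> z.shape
(37, 31)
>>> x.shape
(31, 2, 2, 3)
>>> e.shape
(31, 2, 2, 31)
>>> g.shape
(2, 31)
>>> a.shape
(31, 37, 3)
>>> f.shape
(3, 37, 2)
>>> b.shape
(3, 31, 37, 2)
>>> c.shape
(2, 31)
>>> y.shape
(2, 29)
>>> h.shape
(29, 2, 31, 37, 31)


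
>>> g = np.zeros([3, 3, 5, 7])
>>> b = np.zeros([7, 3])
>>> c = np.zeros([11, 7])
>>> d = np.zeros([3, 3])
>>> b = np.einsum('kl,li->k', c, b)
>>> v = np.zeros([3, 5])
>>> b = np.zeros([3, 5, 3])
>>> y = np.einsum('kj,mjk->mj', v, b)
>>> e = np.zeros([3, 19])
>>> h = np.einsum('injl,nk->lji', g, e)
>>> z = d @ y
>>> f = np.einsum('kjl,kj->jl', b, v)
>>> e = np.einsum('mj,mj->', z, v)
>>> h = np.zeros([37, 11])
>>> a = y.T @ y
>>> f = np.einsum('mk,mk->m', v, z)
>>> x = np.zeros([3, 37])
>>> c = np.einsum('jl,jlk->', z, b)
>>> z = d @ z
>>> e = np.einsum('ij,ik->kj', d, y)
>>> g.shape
(3, 3, 5, 7)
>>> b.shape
(3, 5, 3)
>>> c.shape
()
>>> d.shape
(3, 3)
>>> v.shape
(3, 5)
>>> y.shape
(3, 5)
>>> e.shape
(5, 3)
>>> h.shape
(37, 11)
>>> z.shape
(3, 5)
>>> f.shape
(3,)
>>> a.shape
(5, 5)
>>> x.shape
(3, 37)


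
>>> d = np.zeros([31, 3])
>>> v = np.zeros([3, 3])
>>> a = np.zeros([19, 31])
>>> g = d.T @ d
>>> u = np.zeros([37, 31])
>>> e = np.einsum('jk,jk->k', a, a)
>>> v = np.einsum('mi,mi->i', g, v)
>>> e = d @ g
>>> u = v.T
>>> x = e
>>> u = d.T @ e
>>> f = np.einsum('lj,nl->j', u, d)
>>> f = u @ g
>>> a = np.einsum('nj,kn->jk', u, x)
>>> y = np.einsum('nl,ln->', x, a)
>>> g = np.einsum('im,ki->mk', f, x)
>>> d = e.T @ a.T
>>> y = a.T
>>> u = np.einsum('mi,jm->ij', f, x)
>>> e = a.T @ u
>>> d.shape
(3, 3)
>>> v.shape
(3,)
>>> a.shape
(3, 31)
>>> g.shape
(3, 31)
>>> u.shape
(3, 31)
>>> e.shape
(31, 31)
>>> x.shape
(31, 3)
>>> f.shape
(3, 3)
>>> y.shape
(31, 3)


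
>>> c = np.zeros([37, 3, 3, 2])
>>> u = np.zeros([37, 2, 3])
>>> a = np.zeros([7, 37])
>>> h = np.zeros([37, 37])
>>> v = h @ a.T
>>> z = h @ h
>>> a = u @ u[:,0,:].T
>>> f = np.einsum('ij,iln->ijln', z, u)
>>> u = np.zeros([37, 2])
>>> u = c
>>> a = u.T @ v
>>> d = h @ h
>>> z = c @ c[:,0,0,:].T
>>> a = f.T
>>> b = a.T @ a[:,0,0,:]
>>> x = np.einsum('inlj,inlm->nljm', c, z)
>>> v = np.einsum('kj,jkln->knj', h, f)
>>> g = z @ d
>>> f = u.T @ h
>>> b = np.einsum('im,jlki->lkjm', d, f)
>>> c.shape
(37, 3, 3, 2)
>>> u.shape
(37, 3, 3, 2)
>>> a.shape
(3, 2, 37, 37)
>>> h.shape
(37, 37)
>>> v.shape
(37, 3, 37)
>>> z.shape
(37, 3, 3, 37)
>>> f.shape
(2, 3, 3, 37)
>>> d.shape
(37, 37)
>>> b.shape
(3, 3, 2, 37)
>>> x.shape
(3, 3, 2, 37)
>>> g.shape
(37, 3, 3, 37)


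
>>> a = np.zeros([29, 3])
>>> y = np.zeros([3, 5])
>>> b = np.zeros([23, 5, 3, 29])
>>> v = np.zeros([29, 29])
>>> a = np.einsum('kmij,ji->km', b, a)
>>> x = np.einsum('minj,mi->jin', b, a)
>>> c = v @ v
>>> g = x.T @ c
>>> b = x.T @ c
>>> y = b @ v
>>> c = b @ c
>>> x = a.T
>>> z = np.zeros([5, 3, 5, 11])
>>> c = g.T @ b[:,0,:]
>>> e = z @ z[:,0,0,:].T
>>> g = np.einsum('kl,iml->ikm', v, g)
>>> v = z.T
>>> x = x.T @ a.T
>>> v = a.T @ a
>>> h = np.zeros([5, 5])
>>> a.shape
(23, 5)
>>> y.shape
(3, 5, 29)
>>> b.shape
(3, 5, 29)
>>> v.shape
(5, 5)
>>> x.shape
(23, 23)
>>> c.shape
(29, 5, 29)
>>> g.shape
(3, 29, 5)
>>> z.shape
(5, 3, 5, 11)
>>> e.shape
(5, 3, 5, 5)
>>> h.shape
(5, 5)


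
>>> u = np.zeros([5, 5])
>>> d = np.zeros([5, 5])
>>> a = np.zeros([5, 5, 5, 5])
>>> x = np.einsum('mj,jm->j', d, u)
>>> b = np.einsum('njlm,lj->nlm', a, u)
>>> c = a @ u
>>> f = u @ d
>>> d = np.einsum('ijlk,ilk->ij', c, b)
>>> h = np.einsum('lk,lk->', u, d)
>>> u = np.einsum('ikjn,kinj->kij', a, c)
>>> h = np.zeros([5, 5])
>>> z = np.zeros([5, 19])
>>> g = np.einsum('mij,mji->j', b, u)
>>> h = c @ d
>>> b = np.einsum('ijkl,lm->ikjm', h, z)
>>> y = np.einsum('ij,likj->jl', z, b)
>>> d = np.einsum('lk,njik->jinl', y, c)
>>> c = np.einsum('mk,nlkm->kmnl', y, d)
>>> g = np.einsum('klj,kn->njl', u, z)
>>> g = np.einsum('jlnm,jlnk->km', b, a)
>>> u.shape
(5, 5, 5)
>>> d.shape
(5, 5, 5, 19)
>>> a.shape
(5, 5, 5, 5)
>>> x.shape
(5,)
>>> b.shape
(5, 5, 5, 19)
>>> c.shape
(5, 19, 5, 5)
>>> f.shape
(5, 5)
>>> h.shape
(5, 5, 5, 5)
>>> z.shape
(5, 19)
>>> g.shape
(5, 19)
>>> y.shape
(19, 5)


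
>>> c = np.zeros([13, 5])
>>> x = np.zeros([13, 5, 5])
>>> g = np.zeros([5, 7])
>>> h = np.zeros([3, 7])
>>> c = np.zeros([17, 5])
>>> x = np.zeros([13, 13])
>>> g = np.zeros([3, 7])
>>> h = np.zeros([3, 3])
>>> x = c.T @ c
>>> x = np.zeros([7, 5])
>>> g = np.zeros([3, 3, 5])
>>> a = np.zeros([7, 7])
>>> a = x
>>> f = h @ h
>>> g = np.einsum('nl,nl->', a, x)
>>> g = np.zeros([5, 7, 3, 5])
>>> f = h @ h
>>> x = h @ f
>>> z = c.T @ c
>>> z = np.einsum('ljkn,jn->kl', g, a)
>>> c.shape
(17, 5)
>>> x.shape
(3, 3)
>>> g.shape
(5, 7, 3, 5)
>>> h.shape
(3, 3)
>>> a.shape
(7, 5)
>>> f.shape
(3, 3)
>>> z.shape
(3, 5)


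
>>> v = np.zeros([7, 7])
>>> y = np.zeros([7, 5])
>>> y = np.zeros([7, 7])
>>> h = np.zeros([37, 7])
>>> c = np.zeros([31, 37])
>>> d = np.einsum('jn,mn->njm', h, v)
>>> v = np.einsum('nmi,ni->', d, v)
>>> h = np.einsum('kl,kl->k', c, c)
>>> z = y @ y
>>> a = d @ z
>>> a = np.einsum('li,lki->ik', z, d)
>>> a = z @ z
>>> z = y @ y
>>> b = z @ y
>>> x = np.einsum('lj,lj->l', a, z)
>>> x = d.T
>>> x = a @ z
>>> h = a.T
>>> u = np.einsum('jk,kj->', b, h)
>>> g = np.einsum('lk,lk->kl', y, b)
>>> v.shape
()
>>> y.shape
(7, 7)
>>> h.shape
(7, 7)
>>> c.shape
(31, 37)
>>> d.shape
(7, 37, 7)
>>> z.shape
(7, 7)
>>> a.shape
(7, 7)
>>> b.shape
(7, 7)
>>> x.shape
(7, 7)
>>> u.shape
()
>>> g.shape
(7, 7)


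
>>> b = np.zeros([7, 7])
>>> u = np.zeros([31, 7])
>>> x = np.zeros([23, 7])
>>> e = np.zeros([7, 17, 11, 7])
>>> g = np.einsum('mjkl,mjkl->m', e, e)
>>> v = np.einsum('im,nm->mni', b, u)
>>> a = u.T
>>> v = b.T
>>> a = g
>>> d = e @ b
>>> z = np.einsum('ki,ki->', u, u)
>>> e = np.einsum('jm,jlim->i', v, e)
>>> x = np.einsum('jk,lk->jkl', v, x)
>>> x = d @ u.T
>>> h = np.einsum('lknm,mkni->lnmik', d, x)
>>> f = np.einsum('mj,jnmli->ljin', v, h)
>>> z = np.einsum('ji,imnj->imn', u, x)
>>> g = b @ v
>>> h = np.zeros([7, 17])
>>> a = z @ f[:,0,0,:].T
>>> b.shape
(7, 7)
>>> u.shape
(31, 7)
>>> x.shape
(7, 17, 11, 31)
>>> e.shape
(11,)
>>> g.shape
(7, 7)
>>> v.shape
(7, 7)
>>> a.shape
(7, 17, 31)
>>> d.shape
(7, 17, 11, 7)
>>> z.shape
(7, 17, 11)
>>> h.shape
(7, 17)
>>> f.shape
(31, 7, 17, 11)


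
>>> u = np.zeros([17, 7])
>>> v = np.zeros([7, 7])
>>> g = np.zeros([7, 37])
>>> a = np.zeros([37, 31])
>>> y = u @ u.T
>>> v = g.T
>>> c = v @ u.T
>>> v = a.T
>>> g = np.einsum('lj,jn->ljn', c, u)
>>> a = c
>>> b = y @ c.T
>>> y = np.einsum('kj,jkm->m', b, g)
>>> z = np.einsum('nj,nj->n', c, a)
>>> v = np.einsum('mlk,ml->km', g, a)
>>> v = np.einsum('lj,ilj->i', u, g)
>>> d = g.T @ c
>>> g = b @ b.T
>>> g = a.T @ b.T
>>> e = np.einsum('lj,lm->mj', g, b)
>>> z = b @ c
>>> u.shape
(17, 7)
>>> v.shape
(37,)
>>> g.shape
(17, 17)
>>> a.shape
(37, 17)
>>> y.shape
(7,)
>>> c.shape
(37, 17)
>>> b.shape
(17, 37)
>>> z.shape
(17, 17)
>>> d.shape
(7, 17, 17)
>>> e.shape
(37, 17)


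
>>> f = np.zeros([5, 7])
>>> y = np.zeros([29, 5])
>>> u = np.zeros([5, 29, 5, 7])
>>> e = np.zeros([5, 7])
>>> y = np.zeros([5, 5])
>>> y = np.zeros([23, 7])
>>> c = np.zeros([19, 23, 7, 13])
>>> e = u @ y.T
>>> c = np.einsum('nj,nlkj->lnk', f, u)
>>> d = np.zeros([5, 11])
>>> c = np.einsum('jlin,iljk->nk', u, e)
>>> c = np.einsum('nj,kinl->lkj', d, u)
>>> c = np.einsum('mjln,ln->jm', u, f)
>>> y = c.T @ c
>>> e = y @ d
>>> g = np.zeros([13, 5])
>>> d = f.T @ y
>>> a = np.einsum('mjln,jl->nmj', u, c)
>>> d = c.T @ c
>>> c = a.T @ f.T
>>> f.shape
(5, 7)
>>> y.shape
(5, 5)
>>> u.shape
(5, 29, 5, 7)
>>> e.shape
(5, 11)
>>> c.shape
(29, 5, 5)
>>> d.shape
(5, 5)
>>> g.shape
(13, 5)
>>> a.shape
(7, 5, 29)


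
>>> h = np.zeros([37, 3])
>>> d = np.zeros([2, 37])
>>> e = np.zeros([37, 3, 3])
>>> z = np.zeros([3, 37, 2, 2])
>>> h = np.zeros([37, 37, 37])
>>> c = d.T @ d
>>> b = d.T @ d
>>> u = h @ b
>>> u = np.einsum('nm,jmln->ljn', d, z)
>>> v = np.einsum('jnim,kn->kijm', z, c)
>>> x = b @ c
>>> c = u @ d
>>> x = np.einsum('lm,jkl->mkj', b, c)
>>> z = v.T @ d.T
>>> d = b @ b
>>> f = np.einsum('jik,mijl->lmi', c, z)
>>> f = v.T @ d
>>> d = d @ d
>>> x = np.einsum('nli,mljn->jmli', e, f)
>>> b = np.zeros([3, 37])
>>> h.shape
(37, 37, 37)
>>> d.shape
(37, 37)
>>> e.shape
(37, 3, 3)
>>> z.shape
(2, 3, 2, 2)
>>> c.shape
(2, 3, 37)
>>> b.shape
(3, 37)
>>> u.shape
(2, 3, 2)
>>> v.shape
(37, 2, 3, 2)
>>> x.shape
(2, 2, 3, 3)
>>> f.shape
(2, 3, 2, 37)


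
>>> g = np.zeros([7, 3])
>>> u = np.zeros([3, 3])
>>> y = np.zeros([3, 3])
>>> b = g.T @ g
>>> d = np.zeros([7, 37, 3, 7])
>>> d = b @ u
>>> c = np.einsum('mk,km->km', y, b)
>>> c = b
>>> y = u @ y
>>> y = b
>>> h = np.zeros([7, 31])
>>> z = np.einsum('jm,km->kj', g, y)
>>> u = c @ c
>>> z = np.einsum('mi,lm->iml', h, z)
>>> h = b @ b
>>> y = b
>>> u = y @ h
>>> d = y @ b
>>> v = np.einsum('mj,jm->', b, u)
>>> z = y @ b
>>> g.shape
(7, 3)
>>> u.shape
(3, 3)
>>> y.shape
(3, 3)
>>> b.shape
(3, 3)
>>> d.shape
(3, 3)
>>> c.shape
(3, 3)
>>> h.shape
(3, 3)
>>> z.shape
(3, 3)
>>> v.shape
()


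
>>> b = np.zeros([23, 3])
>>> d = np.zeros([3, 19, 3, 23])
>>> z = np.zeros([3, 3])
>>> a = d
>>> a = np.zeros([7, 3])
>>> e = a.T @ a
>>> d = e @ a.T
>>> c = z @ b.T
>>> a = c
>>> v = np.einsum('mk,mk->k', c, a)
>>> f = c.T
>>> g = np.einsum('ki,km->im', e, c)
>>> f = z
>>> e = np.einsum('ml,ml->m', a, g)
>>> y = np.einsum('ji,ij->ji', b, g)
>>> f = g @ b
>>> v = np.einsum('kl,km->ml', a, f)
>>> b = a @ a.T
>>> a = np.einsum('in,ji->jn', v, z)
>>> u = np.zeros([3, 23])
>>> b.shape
(3, 3)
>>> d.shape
(3, 7)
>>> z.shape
(3, 3)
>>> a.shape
(3, 23)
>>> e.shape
(3,)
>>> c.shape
(3, 23)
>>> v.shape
(3, 23)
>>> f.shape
(3, 3)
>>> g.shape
(3, 23)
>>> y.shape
(23, 3)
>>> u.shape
(3, 23)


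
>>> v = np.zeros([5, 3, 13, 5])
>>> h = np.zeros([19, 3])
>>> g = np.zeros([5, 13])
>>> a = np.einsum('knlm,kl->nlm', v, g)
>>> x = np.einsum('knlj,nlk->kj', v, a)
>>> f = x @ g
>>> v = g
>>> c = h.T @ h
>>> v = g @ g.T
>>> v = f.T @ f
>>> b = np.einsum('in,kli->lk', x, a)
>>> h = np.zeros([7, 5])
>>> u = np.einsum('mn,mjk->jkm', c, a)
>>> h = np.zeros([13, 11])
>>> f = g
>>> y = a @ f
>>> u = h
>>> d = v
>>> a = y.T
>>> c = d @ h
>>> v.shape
(13, 13)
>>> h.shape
(13, 11)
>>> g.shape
(5, 13)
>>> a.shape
(13, 13, 3)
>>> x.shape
(5, 5)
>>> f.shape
(5, 13)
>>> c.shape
(13, 11)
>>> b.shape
(13, 3)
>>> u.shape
(13, 11)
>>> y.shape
(3, 13, 13)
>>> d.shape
(13, 13)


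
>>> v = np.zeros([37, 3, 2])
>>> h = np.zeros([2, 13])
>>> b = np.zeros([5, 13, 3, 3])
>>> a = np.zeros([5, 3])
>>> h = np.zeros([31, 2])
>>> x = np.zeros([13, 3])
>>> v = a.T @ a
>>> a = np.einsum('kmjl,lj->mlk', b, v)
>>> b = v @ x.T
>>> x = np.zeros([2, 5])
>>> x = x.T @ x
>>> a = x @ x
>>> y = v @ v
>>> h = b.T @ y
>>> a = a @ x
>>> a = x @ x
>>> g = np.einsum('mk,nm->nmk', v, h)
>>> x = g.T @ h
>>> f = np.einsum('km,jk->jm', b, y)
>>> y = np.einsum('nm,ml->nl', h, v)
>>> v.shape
(3, 3)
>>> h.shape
(13, 3)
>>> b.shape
(3, 13)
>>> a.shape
(5, 5)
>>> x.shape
(3, 3, 3)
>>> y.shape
(13, 3)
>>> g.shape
(13, 3, 3)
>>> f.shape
(3, 13)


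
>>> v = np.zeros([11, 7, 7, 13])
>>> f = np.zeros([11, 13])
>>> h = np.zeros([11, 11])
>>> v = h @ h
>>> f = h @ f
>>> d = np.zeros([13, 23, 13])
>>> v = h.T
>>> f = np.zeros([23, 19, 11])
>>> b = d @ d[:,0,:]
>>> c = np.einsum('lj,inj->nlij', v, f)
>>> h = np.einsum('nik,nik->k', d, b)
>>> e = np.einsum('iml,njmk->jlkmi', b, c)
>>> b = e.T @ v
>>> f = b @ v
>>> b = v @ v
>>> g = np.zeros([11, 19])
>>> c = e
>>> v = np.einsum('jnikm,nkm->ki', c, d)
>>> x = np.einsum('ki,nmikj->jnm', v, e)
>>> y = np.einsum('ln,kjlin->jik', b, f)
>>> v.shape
(23, 11)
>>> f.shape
(13, 23, 11, 13, 11)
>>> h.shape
(13,)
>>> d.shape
(13, 23, 13)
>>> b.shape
(11, 11)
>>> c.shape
(11, 13, 11, 23, 13)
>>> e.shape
(11, 13, 11, 23, 13)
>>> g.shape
(11, 19)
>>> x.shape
(13, 11, 13)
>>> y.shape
(23, 13, 13)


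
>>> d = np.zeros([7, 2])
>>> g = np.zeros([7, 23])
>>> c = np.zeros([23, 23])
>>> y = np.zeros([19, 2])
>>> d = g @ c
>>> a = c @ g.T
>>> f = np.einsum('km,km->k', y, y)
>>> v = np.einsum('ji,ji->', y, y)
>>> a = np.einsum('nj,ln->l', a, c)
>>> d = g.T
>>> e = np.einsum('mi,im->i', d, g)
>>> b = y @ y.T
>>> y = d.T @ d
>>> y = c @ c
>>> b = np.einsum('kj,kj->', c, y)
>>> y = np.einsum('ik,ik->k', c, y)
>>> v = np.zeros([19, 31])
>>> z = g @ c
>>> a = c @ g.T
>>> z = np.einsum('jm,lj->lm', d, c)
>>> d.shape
(23, 7)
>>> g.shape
(7, 23)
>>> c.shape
(23, 23)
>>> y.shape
(23,)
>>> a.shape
(23, 7)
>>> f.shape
(19,)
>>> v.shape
(19, 31)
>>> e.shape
(7,)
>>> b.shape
()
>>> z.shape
(23, 7)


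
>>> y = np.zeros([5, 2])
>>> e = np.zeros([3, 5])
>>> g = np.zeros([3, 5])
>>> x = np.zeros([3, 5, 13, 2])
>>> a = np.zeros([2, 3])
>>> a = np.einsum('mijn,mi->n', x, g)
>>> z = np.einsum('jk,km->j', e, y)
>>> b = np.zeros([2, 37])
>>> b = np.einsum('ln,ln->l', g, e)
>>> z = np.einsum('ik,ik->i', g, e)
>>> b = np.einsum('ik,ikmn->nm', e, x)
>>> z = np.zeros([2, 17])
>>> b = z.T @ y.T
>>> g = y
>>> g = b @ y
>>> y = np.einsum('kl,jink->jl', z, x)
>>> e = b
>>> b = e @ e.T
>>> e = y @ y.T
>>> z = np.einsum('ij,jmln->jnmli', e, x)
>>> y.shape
(3, 17)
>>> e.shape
(3, 3)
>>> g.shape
(17, 2)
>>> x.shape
(3, 5, 13, 2)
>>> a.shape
(2,)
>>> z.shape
(3, 2, 5, 13, 3)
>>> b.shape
(17, 17)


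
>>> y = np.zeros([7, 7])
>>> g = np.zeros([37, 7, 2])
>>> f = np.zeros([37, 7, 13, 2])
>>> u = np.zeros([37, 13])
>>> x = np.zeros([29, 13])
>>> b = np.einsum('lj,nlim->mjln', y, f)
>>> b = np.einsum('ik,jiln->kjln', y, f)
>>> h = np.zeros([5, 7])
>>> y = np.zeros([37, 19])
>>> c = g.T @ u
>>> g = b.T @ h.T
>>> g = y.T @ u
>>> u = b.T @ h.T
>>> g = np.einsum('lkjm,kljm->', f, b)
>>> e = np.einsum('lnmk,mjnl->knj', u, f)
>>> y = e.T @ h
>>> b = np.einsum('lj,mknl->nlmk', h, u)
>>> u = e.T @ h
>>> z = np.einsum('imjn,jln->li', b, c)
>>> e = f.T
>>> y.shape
(7, 13, 7)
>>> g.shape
()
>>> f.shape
(37, 7, 13, 2)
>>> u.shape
(7, 13, 7)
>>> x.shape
(29, 13)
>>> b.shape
(37, 5, 2, 13)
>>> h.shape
(5, 7)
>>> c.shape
(2, 7, 13)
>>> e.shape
(2, 13, 7, 37)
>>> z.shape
(7, 37)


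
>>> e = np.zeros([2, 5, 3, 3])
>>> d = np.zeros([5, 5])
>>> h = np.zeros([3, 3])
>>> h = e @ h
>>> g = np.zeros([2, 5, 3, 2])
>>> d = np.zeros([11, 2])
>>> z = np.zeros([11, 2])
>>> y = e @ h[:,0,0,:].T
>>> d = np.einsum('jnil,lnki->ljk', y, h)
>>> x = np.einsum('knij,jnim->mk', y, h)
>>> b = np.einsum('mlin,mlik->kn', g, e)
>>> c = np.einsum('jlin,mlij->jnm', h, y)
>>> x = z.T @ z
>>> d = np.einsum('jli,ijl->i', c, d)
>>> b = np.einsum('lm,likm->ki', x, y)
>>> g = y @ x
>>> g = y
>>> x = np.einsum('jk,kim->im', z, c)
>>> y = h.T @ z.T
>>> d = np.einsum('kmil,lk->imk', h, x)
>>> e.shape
(2, 5, 3, 3)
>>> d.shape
(3, 5, 2)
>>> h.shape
(2, 5, 3, 3)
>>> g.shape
(2, 5, 3, 2)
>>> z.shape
(11, 2)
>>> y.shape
(3, 3, 5, 11)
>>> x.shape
(3, 2)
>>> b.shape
(3, 5)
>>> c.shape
(2, 3, 2)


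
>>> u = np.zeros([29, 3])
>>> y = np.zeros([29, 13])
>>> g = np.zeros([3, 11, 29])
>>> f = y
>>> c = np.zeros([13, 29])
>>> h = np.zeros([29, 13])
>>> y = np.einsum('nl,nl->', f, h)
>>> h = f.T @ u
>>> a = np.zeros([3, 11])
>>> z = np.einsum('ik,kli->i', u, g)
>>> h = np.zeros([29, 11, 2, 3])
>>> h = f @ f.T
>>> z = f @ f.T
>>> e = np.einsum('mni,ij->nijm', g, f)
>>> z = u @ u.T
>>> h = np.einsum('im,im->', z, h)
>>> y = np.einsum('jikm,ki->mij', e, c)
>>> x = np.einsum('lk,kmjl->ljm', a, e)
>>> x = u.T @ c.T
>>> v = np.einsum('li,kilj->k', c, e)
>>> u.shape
(29, 3)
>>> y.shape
(3, 29, 11)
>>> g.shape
(3, 11, 29)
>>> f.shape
(29, 13)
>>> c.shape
(13, 29)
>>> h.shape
()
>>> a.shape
(3, 11)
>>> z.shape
(29, 29)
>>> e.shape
(11, 29, 13, 3)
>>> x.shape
(3, 13)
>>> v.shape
(11,)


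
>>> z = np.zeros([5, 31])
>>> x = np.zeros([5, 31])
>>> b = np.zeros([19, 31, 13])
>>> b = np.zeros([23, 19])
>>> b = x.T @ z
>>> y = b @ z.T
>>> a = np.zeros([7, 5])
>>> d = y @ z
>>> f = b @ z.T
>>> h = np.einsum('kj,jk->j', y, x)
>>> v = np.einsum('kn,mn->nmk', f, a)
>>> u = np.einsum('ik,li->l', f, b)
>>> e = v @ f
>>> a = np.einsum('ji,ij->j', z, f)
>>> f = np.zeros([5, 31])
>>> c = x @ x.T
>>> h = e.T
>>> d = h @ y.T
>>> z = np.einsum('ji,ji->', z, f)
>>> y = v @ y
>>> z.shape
()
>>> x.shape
(5, 31)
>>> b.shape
(31, 31)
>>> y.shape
(5, 7, 5)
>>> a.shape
(5,)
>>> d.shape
(5, 7, 31)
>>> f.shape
(5, 31)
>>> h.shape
(5, 7, 5)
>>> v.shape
(5, 7, 31)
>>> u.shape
(31,)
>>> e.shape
(5, 7, 5)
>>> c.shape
(5, 5)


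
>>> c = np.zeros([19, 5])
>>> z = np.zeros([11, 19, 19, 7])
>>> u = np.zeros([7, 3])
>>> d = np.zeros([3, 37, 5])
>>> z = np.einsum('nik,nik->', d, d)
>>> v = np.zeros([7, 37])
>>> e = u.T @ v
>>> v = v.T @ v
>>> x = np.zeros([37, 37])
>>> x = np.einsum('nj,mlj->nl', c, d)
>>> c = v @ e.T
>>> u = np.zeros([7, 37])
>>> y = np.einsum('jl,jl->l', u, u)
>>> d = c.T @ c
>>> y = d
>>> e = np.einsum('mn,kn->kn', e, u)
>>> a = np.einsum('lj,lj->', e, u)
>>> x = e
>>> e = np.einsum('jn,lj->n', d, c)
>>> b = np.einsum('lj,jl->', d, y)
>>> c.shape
(37, 3)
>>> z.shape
()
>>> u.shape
(7, 37)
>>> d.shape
(3, 3)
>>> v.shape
(37, 37)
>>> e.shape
(3,)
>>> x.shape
(7, 37)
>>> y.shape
(3, 3)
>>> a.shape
()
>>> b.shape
()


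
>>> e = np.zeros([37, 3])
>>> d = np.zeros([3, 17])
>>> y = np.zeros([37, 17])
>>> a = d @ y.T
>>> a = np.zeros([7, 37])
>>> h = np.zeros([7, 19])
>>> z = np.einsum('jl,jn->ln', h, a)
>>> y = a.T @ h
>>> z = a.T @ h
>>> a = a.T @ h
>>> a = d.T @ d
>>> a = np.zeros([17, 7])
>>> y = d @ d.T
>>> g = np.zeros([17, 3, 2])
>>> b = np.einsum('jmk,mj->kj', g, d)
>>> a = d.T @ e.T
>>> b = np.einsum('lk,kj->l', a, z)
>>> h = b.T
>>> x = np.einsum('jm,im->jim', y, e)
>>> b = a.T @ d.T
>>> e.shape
(37, 3)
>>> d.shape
(3, 17)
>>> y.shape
(3, 3)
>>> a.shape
(17, 37)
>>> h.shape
(17,)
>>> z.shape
(37, 19)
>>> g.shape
(17, 3, 2)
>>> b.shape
(37, 3)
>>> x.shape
(3, 37, 3)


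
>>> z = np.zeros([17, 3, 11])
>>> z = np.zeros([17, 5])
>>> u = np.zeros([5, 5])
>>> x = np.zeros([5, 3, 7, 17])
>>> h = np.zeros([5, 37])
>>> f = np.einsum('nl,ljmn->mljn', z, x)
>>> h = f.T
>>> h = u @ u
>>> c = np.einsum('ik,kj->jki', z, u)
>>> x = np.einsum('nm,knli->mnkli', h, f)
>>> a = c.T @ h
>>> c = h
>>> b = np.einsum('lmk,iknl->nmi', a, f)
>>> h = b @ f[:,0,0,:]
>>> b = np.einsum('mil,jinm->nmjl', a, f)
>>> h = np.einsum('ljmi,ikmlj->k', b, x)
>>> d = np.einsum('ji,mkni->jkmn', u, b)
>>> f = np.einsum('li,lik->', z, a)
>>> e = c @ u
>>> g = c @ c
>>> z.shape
(17, 5)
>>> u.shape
(5, 5)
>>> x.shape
(5, 5, 7, 3, 17)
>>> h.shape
(5,)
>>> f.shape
()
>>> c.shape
(5, 5)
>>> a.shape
(17, 5, 5)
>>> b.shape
(3, 17, 7, 5)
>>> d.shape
(5, 17, 3, 7)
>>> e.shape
(5, 5)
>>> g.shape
(5, 5)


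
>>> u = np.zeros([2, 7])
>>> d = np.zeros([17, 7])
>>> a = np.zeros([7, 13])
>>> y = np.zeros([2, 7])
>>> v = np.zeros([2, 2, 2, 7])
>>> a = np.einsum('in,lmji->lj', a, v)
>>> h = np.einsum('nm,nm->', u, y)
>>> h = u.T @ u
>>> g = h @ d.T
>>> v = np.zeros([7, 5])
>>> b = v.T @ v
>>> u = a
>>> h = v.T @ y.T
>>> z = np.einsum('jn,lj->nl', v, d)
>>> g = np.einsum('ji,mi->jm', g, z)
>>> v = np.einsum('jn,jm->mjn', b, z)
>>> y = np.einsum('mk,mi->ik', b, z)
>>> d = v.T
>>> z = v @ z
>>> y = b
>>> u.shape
(2, 2)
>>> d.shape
(5, 5, 17)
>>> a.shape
(2, 2)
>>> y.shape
(5, 5)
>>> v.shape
(17, 5, 5)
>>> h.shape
(5, 2)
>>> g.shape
(7, 5)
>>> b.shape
(5, 5)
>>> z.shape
(17, 5, 17)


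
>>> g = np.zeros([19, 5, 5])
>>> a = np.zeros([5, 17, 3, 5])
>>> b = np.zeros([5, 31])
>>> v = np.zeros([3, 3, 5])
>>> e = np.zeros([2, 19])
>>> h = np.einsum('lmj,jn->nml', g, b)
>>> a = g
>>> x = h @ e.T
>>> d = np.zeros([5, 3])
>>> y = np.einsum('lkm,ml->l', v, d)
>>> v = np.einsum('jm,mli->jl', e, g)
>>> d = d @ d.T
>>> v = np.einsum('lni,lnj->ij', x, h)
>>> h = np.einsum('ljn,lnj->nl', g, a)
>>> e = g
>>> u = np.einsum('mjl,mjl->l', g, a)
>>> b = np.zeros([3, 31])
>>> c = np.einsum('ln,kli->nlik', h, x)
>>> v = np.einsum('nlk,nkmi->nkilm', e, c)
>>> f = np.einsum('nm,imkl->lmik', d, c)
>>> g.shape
(19, 5, 5)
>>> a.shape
(19, 5, 5)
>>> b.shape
(3, 31)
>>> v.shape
(19, 5, 31, 5, 2)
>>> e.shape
(19, 5, 5)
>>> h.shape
(5, 19)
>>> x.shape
(31, 5, 2)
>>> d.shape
(5, 5)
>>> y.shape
(3,)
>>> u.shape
(5,)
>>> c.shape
(19, 5, 2, 31)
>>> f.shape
(31, 5, 19, 2)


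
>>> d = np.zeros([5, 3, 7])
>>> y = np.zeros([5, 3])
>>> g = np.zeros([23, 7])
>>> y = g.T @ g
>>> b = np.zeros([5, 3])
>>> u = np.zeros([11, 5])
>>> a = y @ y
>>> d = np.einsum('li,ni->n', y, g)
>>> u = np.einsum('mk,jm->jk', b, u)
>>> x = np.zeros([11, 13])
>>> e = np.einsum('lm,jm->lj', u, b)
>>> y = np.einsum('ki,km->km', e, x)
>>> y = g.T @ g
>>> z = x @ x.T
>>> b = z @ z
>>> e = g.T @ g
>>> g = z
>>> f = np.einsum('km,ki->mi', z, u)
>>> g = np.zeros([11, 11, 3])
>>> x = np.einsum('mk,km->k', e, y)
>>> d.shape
(23,)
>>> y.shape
(7, 7)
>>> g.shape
(11, 11, 3)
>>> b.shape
(11, 11)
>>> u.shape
(11, 3)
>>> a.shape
(7, 7)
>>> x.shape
(7,)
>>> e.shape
(7, 7)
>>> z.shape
(11, 11)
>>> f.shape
(11, 3)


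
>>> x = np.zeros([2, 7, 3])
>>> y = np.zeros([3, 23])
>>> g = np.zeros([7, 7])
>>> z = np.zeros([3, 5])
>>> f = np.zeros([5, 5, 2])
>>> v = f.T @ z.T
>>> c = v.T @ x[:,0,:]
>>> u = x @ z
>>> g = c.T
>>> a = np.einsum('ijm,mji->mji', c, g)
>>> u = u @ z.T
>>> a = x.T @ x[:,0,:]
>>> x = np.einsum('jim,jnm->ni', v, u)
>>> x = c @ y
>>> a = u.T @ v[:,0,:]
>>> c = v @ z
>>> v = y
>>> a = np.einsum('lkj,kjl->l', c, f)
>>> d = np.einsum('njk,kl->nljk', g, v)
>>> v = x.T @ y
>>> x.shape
(3, 5, 23)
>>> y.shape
(3, 23)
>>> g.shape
(3, 5, 3)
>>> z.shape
(3, 5)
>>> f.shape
(5, 5, 2)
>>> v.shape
(23, 5, 23)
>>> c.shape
(2, 5, 5)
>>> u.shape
(2, 7, 3)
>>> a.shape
(2,)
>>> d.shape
(3, 23, 5, 3)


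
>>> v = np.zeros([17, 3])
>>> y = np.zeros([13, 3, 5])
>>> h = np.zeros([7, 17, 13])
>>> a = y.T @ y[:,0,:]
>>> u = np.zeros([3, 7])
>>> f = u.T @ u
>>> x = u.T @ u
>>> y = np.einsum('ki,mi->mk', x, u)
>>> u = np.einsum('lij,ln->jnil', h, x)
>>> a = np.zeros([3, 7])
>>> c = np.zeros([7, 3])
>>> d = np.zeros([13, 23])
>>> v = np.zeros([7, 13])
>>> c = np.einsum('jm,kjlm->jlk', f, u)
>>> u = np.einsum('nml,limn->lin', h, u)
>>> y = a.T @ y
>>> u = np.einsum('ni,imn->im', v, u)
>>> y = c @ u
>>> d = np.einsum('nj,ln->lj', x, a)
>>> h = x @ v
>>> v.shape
(7, 13)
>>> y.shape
(7, 17, 7)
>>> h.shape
(7, 13)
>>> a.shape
(3, 7)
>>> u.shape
(13, 7)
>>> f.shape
(7, 7)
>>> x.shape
(7, 7)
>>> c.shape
(7, 17, 13)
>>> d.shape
(3, 7)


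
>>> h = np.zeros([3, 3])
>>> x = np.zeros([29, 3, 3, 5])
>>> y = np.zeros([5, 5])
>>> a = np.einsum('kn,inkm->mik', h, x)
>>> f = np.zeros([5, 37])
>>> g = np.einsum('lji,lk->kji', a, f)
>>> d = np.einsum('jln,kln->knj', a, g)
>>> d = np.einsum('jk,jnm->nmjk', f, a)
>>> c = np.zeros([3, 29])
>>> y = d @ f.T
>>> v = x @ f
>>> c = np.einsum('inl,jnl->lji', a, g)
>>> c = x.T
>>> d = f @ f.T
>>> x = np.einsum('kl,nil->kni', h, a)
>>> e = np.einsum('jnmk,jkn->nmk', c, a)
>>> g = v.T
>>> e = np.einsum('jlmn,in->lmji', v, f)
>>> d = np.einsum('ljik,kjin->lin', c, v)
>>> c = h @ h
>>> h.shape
(3, 3)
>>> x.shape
(3, 5, 29)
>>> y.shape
(29, 3, 5, 5)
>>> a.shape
(5, 29, 3)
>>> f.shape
(5, 37)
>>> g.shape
(37, 3, 3, 29)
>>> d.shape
(5, 3, 37)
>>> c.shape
(3, 3)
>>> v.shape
(29, 3, 3, 37)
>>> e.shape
(3, 3, 29, 5)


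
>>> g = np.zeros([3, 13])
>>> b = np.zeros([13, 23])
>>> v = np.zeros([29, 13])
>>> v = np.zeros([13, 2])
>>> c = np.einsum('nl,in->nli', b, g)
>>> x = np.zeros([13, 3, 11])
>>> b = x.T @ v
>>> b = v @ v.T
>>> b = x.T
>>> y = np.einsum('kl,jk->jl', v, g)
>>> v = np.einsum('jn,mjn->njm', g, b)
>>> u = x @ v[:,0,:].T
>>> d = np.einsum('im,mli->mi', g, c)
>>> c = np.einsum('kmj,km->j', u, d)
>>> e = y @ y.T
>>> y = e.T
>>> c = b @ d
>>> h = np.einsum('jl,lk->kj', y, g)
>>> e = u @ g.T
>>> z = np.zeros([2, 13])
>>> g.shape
(3, 13)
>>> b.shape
(11, 3, 13)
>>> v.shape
(13, 3, 11)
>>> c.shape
(11, 3, 3)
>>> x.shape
(13, 3, 11)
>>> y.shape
(3, 3)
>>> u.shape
(13, 3, 13)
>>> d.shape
(13, 3)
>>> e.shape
(13, 3, 3)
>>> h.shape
(13, 3)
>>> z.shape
(2, 13)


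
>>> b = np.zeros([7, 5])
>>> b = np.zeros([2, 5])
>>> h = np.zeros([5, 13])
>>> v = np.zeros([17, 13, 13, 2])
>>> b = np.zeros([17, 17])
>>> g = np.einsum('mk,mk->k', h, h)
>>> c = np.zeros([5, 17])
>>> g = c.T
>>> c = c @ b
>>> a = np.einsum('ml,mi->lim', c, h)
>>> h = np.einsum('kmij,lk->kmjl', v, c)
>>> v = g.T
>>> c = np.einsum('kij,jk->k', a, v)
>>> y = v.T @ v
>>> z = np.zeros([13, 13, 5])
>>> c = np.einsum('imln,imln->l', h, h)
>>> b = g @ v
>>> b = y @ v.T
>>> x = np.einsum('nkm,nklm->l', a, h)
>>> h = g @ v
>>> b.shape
(17, 5)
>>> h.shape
(17, 17)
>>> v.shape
(5, 17)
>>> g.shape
(17, 5)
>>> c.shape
(2,)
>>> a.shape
(17, 13, 5)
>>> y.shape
(17, 17)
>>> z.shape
(13, 13, 5)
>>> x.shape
(2,)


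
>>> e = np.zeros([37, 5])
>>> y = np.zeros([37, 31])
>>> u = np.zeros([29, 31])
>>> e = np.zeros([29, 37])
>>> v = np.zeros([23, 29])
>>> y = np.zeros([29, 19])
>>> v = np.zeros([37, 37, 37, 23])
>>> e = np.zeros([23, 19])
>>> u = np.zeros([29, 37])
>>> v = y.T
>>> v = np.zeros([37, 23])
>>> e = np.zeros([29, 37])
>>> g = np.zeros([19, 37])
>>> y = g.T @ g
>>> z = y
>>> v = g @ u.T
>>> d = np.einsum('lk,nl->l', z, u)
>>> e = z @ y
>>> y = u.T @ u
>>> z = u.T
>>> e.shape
(37, 37)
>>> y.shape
(37, 37)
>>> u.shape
(29, 37)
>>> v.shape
(19, 29)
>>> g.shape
(19, 37)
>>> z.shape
(37, 29)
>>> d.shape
(37,)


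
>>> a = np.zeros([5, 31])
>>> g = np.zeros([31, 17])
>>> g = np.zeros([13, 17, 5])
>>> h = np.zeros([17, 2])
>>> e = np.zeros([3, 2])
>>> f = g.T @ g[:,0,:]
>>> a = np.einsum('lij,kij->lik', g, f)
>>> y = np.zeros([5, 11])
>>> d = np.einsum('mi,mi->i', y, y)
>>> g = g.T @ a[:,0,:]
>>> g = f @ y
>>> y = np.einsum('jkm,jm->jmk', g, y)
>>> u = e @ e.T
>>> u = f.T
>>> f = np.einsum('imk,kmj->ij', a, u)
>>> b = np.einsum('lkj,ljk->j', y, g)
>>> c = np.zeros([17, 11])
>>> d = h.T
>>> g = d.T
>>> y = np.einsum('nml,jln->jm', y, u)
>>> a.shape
(13, 17, 5)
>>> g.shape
(17, 2)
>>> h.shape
(17, 2)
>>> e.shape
(3, 2)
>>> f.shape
(13, 5)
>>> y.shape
(5, 11)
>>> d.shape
(2, 17)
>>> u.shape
(5, 17, 5)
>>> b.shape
(17,)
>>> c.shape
(17, 11)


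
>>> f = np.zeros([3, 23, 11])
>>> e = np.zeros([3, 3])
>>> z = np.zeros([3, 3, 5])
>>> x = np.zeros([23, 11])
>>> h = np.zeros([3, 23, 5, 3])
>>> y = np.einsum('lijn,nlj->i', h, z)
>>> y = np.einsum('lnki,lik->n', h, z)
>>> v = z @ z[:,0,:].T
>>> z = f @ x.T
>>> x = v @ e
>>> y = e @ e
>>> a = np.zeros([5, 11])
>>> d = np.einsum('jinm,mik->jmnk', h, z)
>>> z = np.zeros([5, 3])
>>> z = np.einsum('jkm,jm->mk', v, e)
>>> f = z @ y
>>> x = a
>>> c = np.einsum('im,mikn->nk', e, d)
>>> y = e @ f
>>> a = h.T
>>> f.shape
(3, 3)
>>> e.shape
(3, 3)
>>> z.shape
(3, 3)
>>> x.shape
(5, 11)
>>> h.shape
(3, 23, 5, 3)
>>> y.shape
(3, 3)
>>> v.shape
(3, 3, 3)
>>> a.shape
(3, 5, 23, 3)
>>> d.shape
(3, 3, 5, 23)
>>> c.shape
(23, 5)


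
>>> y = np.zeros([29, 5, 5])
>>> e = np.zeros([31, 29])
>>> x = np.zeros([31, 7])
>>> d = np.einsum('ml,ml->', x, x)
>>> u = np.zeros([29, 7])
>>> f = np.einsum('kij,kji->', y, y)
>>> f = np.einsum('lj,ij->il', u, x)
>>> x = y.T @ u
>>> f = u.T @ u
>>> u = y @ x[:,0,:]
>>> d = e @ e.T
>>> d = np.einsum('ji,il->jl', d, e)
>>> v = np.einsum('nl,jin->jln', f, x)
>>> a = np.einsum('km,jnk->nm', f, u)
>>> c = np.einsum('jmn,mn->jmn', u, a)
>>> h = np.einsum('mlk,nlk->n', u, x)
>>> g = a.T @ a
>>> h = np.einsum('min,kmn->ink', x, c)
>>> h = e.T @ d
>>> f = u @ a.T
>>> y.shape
(29, 5, 5)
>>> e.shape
(31, 29)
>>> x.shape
(5, 5, 7)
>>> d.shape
(31, 29)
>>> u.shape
(29, 5, 7)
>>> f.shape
(29, 5, 5)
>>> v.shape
(5, 7, 7)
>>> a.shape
(5, 7)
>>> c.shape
(29, 5, 7)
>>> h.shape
(29, 29)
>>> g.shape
(7, 7)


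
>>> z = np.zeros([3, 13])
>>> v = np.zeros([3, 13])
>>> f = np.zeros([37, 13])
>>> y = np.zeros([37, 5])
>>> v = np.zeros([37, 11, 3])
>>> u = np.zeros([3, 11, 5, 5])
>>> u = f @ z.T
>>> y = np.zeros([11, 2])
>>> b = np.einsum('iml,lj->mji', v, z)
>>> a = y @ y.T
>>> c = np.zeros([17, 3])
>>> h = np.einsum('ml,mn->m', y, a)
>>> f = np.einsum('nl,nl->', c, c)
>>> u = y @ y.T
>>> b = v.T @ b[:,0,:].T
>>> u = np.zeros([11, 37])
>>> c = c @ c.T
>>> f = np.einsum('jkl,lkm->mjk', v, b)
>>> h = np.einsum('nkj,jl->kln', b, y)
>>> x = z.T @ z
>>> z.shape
(3, 13)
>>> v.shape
(37, 11, 3)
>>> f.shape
(11, 37, 11)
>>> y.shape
(11, 2)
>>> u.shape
(11, 37)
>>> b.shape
(3, 11, 11)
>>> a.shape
(11, 11)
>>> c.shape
(17, 17)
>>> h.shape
(11, 2, 3)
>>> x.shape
(13, 13)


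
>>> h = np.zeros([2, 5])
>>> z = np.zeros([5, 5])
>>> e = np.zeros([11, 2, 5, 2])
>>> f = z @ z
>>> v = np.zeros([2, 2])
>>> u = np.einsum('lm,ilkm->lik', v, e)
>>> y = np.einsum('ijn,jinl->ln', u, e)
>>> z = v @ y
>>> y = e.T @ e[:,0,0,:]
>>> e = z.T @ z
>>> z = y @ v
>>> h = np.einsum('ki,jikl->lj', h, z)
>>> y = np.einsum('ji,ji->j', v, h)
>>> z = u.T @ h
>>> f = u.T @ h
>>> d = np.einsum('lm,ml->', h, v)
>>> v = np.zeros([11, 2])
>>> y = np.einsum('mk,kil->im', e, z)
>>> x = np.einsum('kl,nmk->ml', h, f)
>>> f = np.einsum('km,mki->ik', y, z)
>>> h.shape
(2, 2)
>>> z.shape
(5, 11, 2)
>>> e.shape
(5, 5)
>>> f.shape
(2, 11)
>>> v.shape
(11, 2)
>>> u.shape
(2, 11, 5)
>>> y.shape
(11, 5)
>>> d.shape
()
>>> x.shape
(11, 2)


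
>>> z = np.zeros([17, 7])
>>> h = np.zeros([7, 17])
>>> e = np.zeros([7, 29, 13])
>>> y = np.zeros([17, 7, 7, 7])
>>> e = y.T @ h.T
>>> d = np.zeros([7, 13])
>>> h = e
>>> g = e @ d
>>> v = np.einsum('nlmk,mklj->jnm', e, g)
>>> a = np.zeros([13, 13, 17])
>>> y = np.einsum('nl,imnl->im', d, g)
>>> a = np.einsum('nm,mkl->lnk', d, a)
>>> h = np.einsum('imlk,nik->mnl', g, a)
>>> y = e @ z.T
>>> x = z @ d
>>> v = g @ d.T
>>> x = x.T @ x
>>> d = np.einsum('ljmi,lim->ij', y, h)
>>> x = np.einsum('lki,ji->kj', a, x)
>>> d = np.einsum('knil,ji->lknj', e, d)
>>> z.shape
(17, 7)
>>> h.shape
(7, 17, 7)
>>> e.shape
(7, 7, 7, 7)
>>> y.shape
(7, 7, 7, 17)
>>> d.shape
(7, 7, 7, 17)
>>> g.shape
(7, 7, 7, 13)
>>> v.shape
(7, 7, 7, 7)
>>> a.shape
(17, 7, 13)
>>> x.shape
(7, 13)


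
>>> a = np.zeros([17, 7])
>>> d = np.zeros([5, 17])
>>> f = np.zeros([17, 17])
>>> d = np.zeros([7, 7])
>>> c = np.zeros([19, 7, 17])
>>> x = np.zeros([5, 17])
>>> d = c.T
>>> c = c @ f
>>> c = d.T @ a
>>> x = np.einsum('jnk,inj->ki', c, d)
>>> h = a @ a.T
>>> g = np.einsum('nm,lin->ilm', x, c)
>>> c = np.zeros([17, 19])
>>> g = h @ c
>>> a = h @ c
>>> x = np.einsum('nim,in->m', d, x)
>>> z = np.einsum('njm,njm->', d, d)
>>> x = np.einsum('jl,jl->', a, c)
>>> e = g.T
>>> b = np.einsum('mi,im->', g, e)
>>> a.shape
(17, 19)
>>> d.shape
(17, 7, 19)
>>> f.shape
(17, 17)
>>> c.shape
(17, 19)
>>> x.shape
()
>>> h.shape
(17, 17)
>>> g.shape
(17, 19)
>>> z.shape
()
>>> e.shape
(19, 17)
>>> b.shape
()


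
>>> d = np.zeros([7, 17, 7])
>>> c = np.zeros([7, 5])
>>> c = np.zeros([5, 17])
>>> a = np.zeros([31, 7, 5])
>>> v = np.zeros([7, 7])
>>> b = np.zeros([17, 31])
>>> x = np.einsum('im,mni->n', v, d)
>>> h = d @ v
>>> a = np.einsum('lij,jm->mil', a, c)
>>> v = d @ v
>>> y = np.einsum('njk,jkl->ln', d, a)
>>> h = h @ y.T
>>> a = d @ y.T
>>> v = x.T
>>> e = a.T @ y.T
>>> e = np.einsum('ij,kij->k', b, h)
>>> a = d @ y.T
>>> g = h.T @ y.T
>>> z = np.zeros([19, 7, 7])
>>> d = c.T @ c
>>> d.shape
(17, 17)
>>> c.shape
(5, 17)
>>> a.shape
(7, 17, 31)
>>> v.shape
(17,)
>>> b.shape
(17, 31)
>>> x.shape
(17,)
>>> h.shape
(7, 17, 31)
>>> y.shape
(31, 7)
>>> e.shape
(7,)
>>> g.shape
(31, 17, 31)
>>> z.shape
(19, 7, 7)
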